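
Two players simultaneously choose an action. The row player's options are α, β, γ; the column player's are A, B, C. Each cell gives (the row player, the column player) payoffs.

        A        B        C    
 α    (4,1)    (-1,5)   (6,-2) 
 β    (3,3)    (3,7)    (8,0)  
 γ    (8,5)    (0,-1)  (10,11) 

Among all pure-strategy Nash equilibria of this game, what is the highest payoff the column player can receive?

11

(β, B) is a pure NE (the row player: 3 ≥ 0; the column player: 7 ≥ 3). The column player gets 7.
(γ, C) is a pure NE (the row player: 10 ≥ 8; the column player: 11 ≥ 5). The column player gets 11.
Every other cell has a profitable deviation for at least one player. Highest of {7, 11} is 11.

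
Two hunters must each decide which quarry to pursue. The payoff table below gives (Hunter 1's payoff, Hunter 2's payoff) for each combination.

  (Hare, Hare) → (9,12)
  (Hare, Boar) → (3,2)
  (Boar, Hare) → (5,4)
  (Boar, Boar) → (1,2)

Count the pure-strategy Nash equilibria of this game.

1

Both Hare: Hunter 1 gets 9 (best alternative 5); Hunter 2 gets 12 (best alternative 2). Neither deviates — NE.
Both Boar is not a NE: Hunter 1 would switch to Hare (3 > 1).
No other cell survives both best-response checks, so there is 1 pure NE.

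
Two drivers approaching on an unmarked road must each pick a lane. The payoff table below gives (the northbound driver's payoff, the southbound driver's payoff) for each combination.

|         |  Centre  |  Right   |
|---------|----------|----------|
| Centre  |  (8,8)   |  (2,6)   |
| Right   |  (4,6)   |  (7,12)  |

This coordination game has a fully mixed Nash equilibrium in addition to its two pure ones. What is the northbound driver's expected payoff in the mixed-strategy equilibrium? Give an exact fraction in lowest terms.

16/3

The southbound driver mixes with probability q on Centre, chosen so the northbound driver is indifferent: 8q + 2(1−q) = 4q + 7(1−q) gives q = 5/9.
The northbound driver's expected payoff (from either row, since indifferent) is 8·5/9 + 2·4/9 = 16/3.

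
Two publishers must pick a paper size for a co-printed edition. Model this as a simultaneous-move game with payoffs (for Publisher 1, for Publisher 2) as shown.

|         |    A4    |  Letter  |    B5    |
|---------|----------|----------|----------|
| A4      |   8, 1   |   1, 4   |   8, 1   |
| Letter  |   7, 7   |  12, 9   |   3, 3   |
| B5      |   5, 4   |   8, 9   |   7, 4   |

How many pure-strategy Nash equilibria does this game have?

Both Letter: Publisher 1 gets 12 (best alternative 8); Publisher 2 gets 9 (best alternative 7). Neither deviates — NE.
Both B5 is not a NE: Publisher 1 would switch to A4 (8 > 7).
No other cell survives both best-response checks, so there is 1 pure NE.

1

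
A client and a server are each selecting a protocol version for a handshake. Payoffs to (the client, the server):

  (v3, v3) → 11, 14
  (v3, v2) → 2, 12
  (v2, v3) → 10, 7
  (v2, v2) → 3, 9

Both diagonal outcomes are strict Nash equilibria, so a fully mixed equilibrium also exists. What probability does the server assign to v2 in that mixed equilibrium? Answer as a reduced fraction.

The server's mix q on v3 must make the client indifferent between v3 and v2.
The client's payoff from v3: 11q + 2(1−q). From v2: 10q + 3(1−q).
Set equal: 1q = 1(1−q) → q = 1/2.
Probability on v2 is 1 − 1/2 = 1/2.

1/2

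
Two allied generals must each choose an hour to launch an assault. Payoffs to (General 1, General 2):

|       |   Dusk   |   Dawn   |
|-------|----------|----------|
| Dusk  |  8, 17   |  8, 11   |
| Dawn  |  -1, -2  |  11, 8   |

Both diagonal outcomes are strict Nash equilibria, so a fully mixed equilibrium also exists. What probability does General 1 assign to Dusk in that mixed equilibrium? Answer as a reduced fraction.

General 1's mix p on Dusk must make General 2 indifferent between Dusk and Dawn.
General 2's payoff from Dusk: 17p + (-2)(1−p). From Dawn: 11p + 8(1−p).
Set equal: 6p = 10(1−p) → p = 10/16 = 5/8.

5/8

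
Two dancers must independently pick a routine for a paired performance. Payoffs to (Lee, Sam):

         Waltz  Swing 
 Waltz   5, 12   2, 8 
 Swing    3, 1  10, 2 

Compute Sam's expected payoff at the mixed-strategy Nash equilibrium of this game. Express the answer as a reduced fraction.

Lee mixes with probability p on Waltz, chosen so Sam is indifferent: 12p + 1(1−p) = 8p + 2(1−p) gives p = 1/5.
Sam's expected payoff is 12·1/5 + 1·4/5 = 16/5.

16/5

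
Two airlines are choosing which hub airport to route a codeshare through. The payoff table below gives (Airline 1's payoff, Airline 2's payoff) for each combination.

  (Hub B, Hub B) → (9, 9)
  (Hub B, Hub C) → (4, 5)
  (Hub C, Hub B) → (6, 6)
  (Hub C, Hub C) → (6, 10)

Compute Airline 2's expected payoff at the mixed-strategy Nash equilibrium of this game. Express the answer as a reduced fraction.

Airline 1 mixes with probability p on Hub B, chosen so Airline 2 is indifferent: 9p + 6(1−p) = 5p + 10(1−p) gives p = 1/2.
Airline 2's expected payoff is 9·1/2 + 6·1/2 = 15/2.

15/2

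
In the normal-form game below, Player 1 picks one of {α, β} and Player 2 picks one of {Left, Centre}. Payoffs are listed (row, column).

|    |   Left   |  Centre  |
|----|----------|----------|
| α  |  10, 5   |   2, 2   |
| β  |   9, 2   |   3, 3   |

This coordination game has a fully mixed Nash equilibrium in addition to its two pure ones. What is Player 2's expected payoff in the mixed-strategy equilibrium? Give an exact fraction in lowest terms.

11/4

Player 1 mixes with probability p on α, chosen so Player 2 is indifferent: 5p + 2(1−p) = 2p + 3(1−p) gives p = 1/4.
Player 2's expected payoff is 5·1/4 + 2·3/4 = 11/4.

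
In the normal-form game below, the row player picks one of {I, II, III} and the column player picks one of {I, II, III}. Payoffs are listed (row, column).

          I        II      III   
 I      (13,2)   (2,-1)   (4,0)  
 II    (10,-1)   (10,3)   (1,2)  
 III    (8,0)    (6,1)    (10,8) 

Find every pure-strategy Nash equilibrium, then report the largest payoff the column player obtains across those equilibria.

8

Both I is a pure NE (the row player: 13 ≥ 10; the column player: 2 ≥ 0). The column player gets 2.
Both II is a pure NE (the row player: 10 ≥ 6; the column player: 3 ≥ 2). The column player gets 3.
Both III is a pure NE (the row player: 10 ≥ 4; the column player: 8 ≥ 1). The column player gets 8.
Every other cell has a profitable deviation for at least one player. Highest of {2, 3, 8} is 8.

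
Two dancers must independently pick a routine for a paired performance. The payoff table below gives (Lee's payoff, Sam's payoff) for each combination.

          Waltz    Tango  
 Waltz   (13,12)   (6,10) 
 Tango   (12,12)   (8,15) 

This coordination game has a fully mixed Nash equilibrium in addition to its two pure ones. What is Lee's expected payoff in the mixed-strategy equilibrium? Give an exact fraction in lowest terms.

Sam mixes with probability q on Waltz, chosen so Lee is indifferent: 13q + 6(1−q) = 12q + 8(1−q) gives q = 2/3.
Lee's expected payoff (from either row, since indifferent) is 13·2/3 + 6·1/3 = 32/3.

32/3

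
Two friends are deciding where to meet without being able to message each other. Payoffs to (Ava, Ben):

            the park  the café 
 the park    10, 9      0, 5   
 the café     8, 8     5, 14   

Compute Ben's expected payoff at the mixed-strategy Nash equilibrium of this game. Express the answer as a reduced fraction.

43/5

Ava mixes with probability p on the park, chosen so Ben is indifferent: 9p + 8(1−p) = 5p + 14(1−p) gives p = 3/5.
Ben's expected payoff is 9·3/5 + 8·2/5 = 43/5.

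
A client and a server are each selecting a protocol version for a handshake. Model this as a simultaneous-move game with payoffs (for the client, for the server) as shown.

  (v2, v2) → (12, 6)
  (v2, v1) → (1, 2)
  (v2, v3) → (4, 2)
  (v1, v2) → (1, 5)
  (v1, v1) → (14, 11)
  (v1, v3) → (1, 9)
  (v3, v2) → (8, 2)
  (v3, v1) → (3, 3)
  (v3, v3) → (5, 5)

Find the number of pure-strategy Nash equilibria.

Both v2: the client gets 12 (best alternative 8); the server gets 6 (best alternative 2). Neither deviates — NE.
Both v1: the client gets 14 (best alternative 3); the server gets 11 (best alternative 9). Neither deviates — NE.
Both v3: the client gets 5 (best alternative 4); the server gets 5 (best alternative 3). Neither deviates — NE.
(v3, v1) is not a NE: the client would switch to v1 (14 > 3).
No other cell survives both best-response checks, so there are 3 pure NE.

3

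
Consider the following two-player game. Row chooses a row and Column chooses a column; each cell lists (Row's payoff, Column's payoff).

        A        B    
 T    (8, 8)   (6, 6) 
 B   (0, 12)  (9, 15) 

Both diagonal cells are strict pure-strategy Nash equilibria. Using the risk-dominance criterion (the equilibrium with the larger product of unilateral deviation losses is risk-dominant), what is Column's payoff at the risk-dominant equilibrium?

At (T, A): Row loses 8 − 0 = 8 by deviating; Column loses 8 − 6 = 2. Product = 8·2 = 16.
At (B, B): Row loses 9 − 6 = 3 by deviating; Column loses 15 − 12 = 3. Product = 3·3 = 9.
16 > 9, so (T, A) is risk-dominant. Column's payoff there is 8.

8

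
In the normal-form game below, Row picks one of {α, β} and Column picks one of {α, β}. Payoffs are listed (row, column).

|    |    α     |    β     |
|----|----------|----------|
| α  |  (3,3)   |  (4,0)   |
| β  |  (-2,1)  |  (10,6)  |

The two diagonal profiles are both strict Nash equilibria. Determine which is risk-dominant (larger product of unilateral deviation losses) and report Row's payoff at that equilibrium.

10

At both α: Row loses 3 − (-2) = 5 by deviating; Column loses 3 − 0 = 3. Product = 5·3 = 15.
At both β: Row loses 10 − 4 = 6 by deviating; Column loses 6 − 1 = 5. Product = 6·5 = 30.
30 > 15, so both β is risk-dominant. Row's payoff there is 10.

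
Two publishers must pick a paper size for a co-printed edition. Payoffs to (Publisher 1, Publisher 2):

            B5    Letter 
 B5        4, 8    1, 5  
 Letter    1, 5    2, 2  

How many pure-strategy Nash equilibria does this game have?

1

Both B5: Publisher 1 gets 4 (best alternative 1); Publisher 2 gets 8 (best alternative 5). Neither deviates — NE.
Both Letter is not a NE: Publisher 2 would switch to B5 (5 > 2).
No other cell survives both best-response checks, so there is 1 pure NE.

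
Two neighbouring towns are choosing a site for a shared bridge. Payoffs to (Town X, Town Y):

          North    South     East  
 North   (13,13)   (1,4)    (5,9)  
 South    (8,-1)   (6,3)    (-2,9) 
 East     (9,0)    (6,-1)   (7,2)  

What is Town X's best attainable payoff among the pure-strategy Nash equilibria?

Both North is a pure NE (Town X: 13 ≥ 9; Town Y: 13 ≥ 9). Town X gets 13.
Both East is a pure NE (Town X: 7 ≥ 5; Town Y: 2 ≥ 0). Town X gets 7.
Every other cell has a profitable deviation for at least one player. Highest of {13, 7} is 13.

13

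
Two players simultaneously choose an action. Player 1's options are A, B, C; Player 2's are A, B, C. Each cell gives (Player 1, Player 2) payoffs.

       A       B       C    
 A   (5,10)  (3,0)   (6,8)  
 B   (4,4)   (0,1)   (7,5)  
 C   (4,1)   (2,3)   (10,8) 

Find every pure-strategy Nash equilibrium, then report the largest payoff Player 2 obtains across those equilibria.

Both A is a pure NE (Player 1: 5 ≥ 4; Player 2: 10 ≥ 8). Player 2 gets 10.
Both C is a pure NE (Player 1: 10 ≥ 7; Player 2: 8 ≥ 3). Player 2 gets 8.
Every other cell has a profitable deviation for at least one player. Highest of {10, 8} is 10.

10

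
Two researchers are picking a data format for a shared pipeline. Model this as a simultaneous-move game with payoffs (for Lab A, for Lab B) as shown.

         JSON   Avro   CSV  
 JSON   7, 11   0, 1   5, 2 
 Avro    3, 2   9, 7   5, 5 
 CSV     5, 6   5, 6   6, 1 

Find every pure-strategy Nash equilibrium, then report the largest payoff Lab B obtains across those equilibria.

11

Both JSON is a pure NE (Lab A: 7 ≥ 5; Lab B: 11 ≥ 2). Lab B gets 11.
Both Avro is a pure NE (Lab A: 9 ≥ 5; Lab B: 7 ≥ 5). Lab B gets 7.
Every other cell has a profitable deviation for at least one player. Highest of {11, 7} is 11.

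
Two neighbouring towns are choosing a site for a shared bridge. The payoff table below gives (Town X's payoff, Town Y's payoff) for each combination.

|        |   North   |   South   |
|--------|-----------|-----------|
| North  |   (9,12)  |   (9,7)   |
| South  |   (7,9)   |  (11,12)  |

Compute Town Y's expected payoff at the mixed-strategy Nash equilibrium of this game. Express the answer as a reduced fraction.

Town X mixes with probability p on North, chosen so Town Y is indifferent: 12p + 9(1−p) = 7p + 12(1−p) gives p = 3/8.
Town Y's expected payoff is 12·3/8 + 9·5/8 = 81/8.

81/8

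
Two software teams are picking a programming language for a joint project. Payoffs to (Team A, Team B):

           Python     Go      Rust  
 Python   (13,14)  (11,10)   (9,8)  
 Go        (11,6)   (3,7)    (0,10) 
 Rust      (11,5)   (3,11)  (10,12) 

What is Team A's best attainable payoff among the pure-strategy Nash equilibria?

Both Python is a pure NE (Team A: 13 ≥ 11; Team B: 14 ≥ 10). Team A gets 13.
Both Rust is a pure NE (Team A: 10 ≥ 9; Team B: 12 ≥ 11). Team A gets 10.
Every other cell has a profitable deviation for at least one player. Highest of {13, 10} is 13.

13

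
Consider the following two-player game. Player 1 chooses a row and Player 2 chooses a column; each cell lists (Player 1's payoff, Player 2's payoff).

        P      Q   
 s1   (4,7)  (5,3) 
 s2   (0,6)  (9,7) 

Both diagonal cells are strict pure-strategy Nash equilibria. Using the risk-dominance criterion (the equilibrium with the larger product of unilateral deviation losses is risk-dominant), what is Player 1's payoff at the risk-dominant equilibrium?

At (s1, P): Player 1 loses 4 − 0 = 4 by deviating; Player 2 loses 7 − 3 = 4. Product = 4·4 = 16.
At (s2, Q): Player 1 loses 9 − 5 = 4 by deviating; Player 2 loses 7 − 6 = 1. Product = 4·1 = 4.
16 > 4, so (s1, P) is risk-dominant. Player 1's payoff there is 4.

4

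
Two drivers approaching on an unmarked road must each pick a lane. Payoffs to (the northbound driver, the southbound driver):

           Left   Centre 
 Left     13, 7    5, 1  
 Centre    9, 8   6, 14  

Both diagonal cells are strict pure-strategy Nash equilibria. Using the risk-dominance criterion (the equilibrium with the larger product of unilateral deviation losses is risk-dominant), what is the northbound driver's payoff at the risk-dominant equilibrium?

13

At both Left: the northbound driver loses 13 − 9 = 4 by deviating; the southbound driver loses 7 − 1 = 6. Product = 4·6 = 24.
At both Centre: the northbound driver loses 6 − 5 = 1 by deviating; the southbound driver loses 14 − 8 = 6. Product = 1·6 = 6.
24 > 6, so both Left is risk-dominant. The northbound driver's payoff there is 13.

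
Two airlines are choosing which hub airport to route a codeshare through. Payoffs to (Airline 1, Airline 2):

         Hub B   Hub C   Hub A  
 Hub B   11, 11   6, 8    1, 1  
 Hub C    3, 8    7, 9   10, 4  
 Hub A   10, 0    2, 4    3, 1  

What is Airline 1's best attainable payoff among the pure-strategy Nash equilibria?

11

Both Hub B is a pure NE (Airline 1: 11 ≥ 10; Airline 2: 11 ≥ 8). Airline 1 gets 11.
Both Hub C is a pure NE (Airline 1: 7 ≥ 6; Airline 2: 9 ≥ 8). Airline 1 gets 7.
Every other cell has a profitable deviation for at least one player. Highest of {11, 7} is 11.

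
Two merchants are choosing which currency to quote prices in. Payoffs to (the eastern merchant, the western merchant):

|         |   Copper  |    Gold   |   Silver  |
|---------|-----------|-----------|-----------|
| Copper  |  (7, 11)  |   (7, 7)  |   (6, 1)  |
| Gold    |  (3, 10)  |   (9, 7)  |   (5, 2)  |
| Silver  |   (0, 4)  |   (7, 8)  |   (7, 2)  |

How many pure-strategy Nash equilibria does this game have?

Both Copper: the eastern merchant gets 7 (best alternative 3); the western merchant gets 11 (best alternative 7). Neither deviates — NE.
Both Silver is not a NE: the western merchant would switch to Gold (8 > 2).
No other cell survives both best-response checks, so there is 1 pure NE.

1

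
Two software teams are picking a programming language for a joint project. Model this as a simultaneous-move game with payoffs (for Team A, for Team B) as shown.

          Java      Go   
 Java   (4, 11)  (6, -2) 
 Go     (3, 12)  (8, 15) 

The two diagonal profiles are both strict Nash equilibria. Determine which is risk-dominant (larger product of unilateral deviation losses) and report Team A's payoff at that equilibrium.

4

At both Java: Team A loses 4 − 3 = 1 by deviating; Team B loses 11 − (-2) = 13. Product = 1·13 = 13.
At both Go: Team A loses 8 − 6 = 2 by deviating; Team B loses 15 − 12 = 3. Product = 2·3 = 6.
13 > 6, so both Java is risk-dominant. Team A's payoff there is 4.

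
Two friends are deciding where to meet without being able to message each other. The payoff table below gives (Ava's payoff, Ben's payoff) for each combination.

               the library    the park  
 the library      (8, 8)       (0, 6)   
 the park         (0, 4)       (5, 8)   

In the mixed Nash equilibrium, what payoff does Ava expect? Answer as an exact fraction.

40/13

Ben mixes with probability q on the library, chosen so Ava is indifferent: 8q + 0(1−q) = 0q + 5(1−q) gives q = 5/13.
Ava's expected payoff (from either row, since indifferent) is 8·5/13 + 0·8/13 = 40/13.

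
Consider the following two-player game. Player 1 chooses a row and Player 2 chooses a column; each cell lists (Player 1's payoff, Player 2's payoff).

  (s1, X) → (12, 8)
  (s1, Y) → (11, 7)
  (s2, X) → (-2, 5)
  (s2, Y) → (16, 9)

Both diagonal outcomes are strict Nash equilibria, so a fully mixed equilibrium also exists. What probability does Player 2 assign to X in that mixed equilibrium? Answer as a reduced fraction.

Player 2's mix q on X must make Player 1 indifferent between s1 and s2.
Player 1's payoff from s1: 12q + 11(1−q). From s2: (-2)q + 16(1−q).
Set equal: 14q = 5(1−q) → q = 5/19.

5/19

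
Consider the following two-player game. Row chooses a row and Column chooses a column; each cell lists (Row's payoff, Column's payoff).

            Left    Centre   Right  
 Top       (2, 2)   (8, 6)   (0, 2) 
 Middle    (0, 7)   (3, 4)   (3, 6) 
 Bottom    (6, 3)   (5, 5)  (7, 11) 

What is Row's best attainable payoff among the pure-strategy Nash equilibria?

8

(Top, Centre) is a pure NE (Row: 8 ≥ 5; Column: 6 ≥ 2). Row gets 8.
(Bottom, Right) is a pure NE (Row: 7 ≥ 3; Column: 11 ≥ 5). Row gets 7.
Every other cell has a profitable deviation for at least one player. Highest of {8, 7} is 8.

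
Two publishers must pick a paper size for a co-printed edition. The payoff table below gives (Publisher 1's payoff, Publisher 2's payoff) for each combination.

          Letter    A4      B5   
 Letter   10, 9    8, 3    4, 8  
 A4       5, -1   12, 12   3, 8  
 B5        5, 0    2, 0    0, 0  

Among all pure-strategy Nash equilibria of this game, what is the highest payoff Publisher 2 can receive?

Both Letter is a pure NE (Publisher 1: 10 ≥ 5; Publisher 2: 9 ≥ 8). Publisher 2 gets 9.
Both A4 is a pure NE (Publisher 1: 12 ≥ 8; Publisher 2: 12 ≥ 8). Publisher 2 gets 12.
Every other cell has a profitable deviation for at least one player. Highest of {9, 12} is 12.

12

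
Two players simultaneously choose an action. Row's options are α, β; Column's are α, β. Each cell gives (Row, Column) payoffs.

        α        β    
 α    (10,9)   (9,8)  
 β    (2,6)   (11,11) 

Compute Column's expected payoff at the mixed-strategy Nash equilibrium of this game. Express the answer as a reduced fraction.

17/2

Row mixes with probability p on α, chosen so Column is indifferent: 9p + 6(1−p) = 8p + 11(1−p) gives p = 5/6.
Column's expected payoff is 9·5/6 + 6·1/6 = 17/2.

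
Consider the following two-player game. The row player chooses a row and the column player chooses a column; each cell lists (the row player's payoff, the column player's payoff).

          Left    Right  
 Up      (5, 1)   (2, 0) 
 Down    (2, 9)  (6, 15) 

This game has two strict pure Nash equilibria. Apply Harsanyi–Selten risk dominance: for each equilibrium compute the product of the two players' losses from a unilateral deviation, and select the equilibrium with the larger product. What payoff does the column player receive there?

15

At (Up, Left): the row player loses 5 − 2 = 3 by deviating; the column player loses 1 − 0 = 1. Product = 3·1 = 3.
At (Down, Right): the row player loses 6 − 2 = 4 by deviating; the column player loses 15 − 9 = 6. Product = 4·6 = 24.
24 > 3, so (Down, Right) is risk-dominant. The column player's payoff there is 15.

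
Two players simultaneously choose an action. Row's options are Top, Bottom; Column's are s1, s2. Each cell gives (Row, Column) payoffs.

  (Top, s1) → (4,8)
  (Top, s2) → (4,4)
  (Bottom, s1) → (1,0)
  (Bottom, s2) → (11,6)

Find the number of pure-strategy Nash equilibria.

(Top, s1): Row gets 4 (best alternative 1); Column gets 8 (best alternative 4). Neither deviates — NE.
(Bottom, s2): Row gets 11 (best alternative 4); Column gets 6 (best alternative 0). Neither deviates — NE.
(Top, s2) is not a NE: Row would switch to Bottom (11 > 4).
No other cell survives both best-response checks, so there are 2 pure NE.

2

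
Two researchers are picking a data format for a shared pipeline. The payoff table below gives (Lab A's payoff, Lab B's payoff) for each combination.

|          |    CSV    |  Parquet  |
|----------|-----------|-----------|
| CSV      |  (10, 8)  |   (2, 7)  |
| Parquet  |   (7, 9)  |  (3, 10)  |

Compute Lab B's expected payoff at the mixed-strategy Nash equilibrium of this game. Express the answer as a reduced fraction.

17/2

Lab A mixes with probability p on CSV, chosen so Lab B is indifferent: 8p + 9(1−p) = 7p + 10(1−p) gives p = 1/2.
Lab B's expected payoff is 8·1/2 + 9·1/2 = 17/2.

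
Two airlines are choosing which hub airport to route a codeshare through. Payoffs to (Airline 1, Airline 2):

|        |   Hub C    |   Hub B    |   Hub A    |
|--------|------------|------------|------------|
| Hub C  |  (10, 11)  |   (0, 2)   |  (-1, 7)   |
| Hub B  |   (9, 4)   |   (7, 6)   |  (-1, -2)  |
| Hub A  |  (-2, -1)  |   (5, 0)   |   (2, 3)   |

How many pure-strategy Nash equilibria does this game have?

Both Hub C: Airline 1 gets 10 (best alternative 9); Airline 2 gets 11 (best alternative 7). Neither deviates — NE.
Both Hub B: Airline 1 gets 7 (best alternative 5); Airline 2 gets 6 (best alternative 4). Neither deviates — NE.
Both Hub A: Airline 1 gets 2 (best alternative -1); Airline 2 gets 3 (best alternative 0). Neither deviates — NE.
(Hub C, Hub B) is not a NE: Airline 1 would switch to Hub B (7 > 0).
No other cell survives both best-response checks, so there are 3 pure NE.

3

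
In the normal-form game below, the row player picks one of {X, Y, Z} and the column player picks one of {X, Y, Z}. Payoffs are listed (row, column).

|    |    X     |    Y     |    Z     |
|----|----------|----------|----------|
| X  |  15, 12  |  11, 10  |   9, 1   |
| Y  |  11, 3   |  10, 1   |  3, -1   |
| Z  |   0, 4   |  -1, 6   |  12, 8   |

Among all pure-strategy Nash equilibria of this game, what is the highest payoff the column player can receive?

12

Both X is a pure NE (the row player: 15 ≥ 11; the column player: 12 ≥ 10). The column player gets 12.
Both Z is a pure NE (the row player: 12 ≥ 9; the column player: 8 ≥ 6). The column player gets 8.
Every other cell has a profitable deviation for at least one player. Highest of {12, 8} is 12.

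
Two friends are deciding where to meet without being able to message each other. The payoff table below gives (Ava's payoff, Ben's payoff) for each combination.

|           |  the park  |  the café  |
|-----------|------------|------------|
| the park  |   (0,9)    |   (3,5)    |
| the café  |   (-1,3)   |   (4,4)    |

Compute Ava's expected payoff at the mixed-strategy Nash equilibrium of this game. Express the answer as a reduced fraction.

3/2

Ben mixes with probability q on the park, chosen so Ava is indifferent: 0q + 3(1−q) = (-1)q + 4(1−q) gives q = 1/2.
Ava's expected payoff (from either row, since indifferent) is 0·1/2 + 3·1/2 = 3/2.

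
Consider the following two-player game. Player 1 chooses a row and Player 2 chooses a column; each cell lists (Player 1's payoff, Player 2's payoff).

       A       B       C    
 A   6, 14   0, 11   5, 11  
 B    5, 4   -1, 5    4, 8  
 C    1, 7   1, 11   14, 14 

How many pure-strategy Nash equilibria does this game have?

Both A: Player 1 gets 6 (best alternative 5); Player 2 gets 14 (best alternative 11). Neither deviates — NE.
Both C: Player 1 gets 14 (best alternative 5); Player 2 gets 14 (best alternative 11). Neither deviates — NE.
Both B is not a NE: Player 1 would switch to C (1 > -1).
No other cell survives both best-response checks, so there are 2 pure NE.

2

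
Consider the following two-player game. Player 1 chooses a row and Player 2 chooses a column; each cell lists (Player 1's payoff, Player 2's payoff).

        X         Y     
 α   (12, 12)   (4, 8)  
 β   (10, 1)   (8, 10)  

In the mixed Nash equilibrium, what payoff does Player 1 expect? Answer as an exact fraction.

Player 2 mixes with probability q on X, chosen so Player 1 is indifferent: 12q + 4(1−q) = 10q + 8(1−q) gives q = 2/3.
Player 1's expected payoff (from either row, since indifferent) is 12·2/3 + 4·1/3 = 28/3.

28/3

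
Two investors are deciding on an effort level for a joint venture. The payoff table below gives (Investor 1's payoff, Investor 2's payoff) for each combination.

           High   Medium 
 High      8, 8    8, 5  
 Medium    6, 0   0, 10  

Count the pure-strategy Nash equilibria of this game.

Both High: Investor 1 gets 8 (best alternative 6); Investor 2 gets 8 (best alternative 5). Neither deviates — NE.
Both Medium is not a NE: Investor 1 would switch to High (8 > 0).
No other cell survives both best-response checks, so there is 1 pure NE.

1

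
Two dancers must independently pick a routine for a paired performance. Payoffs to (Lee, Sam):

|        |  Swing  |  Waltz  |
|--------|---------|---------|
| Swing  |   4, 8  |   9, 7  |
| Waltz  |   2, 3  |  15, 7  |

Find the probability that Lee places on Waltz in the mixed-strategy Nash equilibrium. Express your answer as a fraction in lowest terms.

Lee's mix p on Swing must make Sam indifferent between Swing and Waltz.
Sam's payoff from Swing: 8p + 3(1−p). From Waltz: 7p + 7(1−p).
Set equal: 1p = 4(1−p) → p = 4/5.
Probability on Waltz is 1 − 4/5 = 1/5.

1/5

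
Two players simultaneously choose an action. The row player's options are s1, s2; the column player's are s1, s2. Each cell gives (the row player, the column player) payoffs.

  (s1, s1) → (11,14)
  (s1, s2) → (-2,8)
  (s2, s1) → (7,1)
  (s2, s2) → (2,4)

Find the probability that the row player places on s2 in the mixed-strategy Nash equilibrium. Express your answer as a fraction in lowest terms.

2/3

The row player's mix p on s1 must make the column player indifferent between s1 and s2.
The column player's payoff from s1: 14p + 1(1−p). From s2: 8p + 4(1−p).
Set equal: 6p = 3(1−p) → p = 3/9 = 1/3.
Probability on s2 is 1 − 1/3 = 2/3.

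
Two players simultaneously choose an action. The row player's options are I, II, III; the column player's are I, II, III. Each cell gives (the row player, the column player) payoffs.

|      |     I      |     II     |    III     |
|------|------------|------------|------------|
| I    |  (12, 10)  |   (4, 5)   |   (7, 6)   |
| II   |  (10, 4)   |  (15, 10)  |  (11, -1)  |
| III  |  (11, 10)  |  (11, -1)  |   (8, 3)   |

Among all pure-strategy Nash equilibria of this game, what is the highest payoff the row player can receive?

Both I is a pure NE (the row player: 12 ≥ 11; the column player: 10 ≥ 6). The row player gets 12.
Both II is a pure NE (the row player: 15 ≥ 11; the column player: 10 ≥ 4). The row player gets 15.
Every other cell has a profitable deviation for at least one player. Highest of {12, 15} is 15.

15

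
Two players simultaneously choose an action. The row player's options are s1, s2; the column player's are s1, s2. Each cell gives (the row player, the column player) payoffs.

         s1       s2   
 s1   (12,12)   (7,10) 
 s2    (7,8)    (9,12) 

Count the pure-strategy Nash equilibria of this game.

Both s1: the row player gets 12 (best alternative 7); the column player gets 12 (best alternative 10). Neither deviates — NE.
Both s2: the row player gets 9 (best alternative 7); the column player gets 12 (best alternative 8). Neither deviates — NE.
(s1, s2) is not a NE: the row player would switch to s2 (9 > 7).
No other cell survives both best-response checks, so there are 2 pure NE.

2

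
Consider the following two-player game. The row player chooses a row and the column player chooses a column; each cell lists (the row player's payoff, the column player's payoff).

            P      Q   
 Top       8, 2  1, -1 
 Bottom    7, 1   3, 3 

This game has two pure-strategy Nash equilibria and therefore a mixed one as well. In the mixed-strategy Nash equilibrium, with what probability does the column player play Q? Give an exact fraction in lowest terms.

The column player's mix q on P must make the row player indifferent between Top and Bottom.
The row player's payoff from Top: 8q + 1(1−q). From Bottom: 7q + 3(1−q).
Set equal: 1q = 2(1−q) → q = 2/3.
Probability on Q is 1 − 2/3 = 1/3.

1/3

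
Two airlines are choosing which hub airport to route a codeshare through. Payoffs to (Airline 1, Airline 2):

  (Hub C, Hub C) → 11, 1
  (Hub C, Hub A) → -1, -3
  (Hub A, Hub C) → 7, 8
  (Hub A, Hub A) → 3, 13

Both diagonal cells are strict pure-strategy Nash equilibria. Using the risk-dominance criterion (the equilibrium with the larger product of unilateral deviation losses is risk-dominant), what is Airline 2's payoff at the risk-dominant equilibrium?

13

At both Hub C: Airline 1 loses 11 − 7 = 4 by deviating; Airline 2 loses 1 − (-3) = 4. Product = 4·4 = 16.
At both Hub A: Airline 1 loses 3 − (-1) = 4 by deviating; Airline 2 loses 13 − 8 = 5. Product = 4·5 = 20.
20 > 16, so both Hub A is risk-dominant. Airline 2's payoff there is 13.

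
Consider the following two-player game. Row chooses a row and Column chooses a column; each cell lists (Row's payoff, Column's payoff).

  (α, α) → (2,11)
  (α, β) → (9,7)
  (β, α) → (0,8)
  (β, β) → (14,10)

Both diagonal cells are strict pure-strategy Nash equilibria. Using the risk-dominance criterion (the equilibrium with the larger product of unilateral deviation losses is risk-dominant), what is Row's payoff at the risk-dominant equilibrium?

At both α: Row loses 2 − 0 = 2 by deviating; Column loses 11 − 7 = 4. Product = 2·4 = 8.
At both β: Row loses 14 − 9 = 5 by deviating; Column loses 10 − 8 = 2. Product = 5·2 = 10.
10 > 8, so both β is risk-dominant. Row's payoff there is 14.

14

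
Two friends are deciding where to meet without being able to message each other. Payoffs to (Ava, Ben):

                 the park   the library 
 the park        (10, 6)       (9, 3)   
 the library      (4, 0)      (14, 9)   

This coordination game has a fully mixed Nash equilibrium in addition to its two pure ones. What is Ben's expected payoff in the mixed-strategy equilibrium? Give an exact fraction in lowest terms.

9/2

Ava mixes with probability p on the park, chosen so Ben is indifferent: 6p + 0(1−p) = 3p + 9(1−p) gives p = 3/4.
Ben's expected payoff is 6·3/4 + 0·1/4 = 9/2.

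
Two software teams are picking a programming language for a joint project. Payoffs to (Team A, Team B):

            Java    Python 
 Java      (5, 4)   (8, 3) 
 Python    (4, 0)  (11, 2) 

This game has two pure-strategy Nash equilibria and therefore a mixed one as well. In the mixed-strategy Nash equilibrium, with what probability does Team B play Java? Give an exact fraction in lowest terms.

Team B's mix q on Java must make Team A indifferent between Java and Python.
Team A's payoff from Java: 5q + 8(1−q). From Python: 4q + 11(1−q).
Set equal: 1q = 3(1−q) → q = 3/4.

3/4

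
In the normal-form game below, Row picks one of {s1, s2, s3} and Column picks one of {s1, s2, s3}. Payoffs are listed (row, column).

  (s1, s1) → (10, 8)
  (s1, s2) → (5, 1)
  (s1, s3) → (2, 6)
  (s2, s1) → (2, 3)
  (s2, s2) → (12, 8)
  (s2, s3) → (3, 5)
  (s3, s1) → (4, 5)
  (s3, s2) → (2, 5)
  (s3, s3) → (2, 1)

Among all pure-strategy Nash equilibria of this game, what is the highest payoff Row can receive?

12

Both s1 is a pure NE (Row: 10 ≥ 4; Column: 8 ≥ 6). Row gets 10.
Both s2 is a pure NE (Row: 12 ≥ 5; Column: 8 ≥ 5). Row gets 12.
Every other cell has a profitable deviation for at least one player. Highest of {10, 12} is 12.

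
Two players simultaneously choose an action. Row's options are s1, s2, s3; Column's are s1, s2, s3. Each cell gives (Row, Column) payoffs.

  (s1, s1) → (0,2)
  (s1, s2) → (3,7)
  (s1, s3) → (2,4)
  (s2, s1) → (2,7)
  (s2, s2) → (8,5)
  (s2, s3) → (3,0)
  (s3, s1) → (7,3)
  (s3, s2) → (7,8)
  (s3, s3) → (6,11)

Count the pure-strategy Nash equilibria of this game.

Both s3: Row gets 6 (best alternative 3); Column gets 11 (best alternative 8). Neither deviates — NE.
Both s1 is not a NE: Row would switch to s3 (7 > 0).
No other cell survives both best-response checks, so there is 1 pure NE.

1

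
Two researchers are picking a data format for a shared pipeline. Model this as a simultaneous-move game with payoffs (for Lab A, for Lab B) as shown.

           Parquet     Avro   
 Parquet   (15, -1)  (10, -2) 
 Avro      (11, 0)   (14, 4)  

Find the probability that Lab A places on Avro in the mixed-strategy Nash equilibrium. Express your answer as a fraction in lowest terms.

Lab A's mix p on Parquet must make Lab B indifferent between Parquet and Avro.
Lab B's payoff from Parquet: (-1)p + 0(1−p). From Avro: (-2)p + 4(1−p).
Set equal: 1p = 4(1−p) → p = 4/5.
Probability on Avro is 1 − 4/5 = 1/5.

1/5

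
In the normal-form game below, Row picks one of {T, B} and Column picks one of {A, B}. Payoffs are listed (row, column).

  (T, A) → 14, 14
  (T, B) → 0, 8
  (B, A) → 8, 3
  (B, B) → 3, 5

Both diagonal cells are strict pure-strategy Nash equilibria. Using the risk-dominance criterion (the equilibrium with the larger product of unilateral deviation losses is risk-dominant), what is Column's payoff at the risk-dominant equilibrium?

14

At (T, A): Row loses 14 − 8 = 6 by deviating; Column loses 14 − 8 = 6. Product = 6·6 = 36.
At (B, B): Row loses 3 − 0 = 3 by deviating; Column loses 5 − 3 = 2. Product = 3·2 = 6.
36 > 6, so (T, A) is risk-dominant. Column's payoff there is 14.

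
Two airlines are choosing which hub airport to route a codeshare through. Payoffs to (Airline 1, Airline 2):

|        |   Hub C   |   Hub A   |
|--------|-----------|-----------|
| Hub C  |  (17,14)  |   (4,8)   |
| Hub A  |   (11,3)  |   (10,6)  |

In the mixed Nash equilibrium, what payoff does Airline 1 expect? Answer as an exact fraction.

21/2

Airline 2 mixes with probability q on Hub C, chosen so Airline 1 is indifferent: 17q + 4(1−q) = 11q + 10(1−q) gives q = 1/2.
Airline 1's expected payoff (from either row, since indifferent) is 17·1/2 + 4·1/2 = 21/2.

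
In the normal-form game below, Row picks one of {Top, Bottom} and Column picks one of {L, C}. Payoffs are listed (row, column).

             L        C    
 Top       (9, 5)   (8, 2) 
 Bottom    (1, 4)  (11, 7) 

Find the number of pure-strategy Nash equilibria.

2

(Top, L): Row gets 9 (best alternative 1); Column gets 5 (best alternative 2). Neither deviates — NE.
(Bottom, C): Row gets 11 (best alternative 8); Column gets 7 (best alternative 4). Neither deviates — NE.
(Top, C) is not a NE: Row would switch to Bottom (11 > 8).
No other cell survives both best-response checks, so there are 2 pure NE.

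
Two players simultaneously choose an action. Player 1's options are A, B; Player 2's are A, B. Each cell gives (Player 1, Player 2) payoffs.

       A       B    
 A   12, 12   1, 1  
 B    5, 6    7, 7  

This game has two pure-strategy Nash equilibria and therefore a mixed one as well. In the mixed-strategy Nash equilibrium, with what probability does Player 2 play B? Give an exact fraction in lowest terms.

7/13

Player 2's mix q on A must make Player 1 indifferent between A and B.
Player 1's payoff from A: 12q + 1(1−q). From B: 5q + 7(1−q).
Set equal: 7q = 6(1−q) → q = 6/13.
Probability on B is 1 − 6/13 = 7/13.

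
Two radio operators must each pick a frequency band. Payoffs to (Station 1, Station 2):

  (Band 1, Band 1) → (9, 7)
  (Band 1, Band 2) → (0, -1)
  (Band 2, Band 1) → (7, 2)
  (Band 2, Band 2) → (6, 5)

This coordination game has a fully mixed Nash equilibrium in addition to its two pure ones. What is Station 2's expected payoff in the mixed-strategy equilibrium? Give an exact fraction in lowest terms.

37/11

Station 1 mixes with probability p on Band 1, chosen so Station 2 is indifferent: 7p + 2(1−p) = (-1)p + 5(1−p) gives p = 3/11.
Station 2's expected payoff is 7·3/11 + 2·8/11 = 37/11.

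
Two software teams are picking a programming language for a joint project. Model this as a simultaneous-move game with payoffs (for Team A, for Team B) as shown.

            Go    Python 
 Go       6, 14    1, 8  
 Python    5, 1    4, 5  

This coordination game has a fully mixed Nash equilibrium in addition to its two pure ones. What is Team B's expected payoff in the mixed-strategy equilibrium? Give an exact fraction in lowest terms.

Team A mixes with probability p on Go, chosen so Team B is indifferent: 14p + 1(1−p) = 8p + 5(1−p) gives p = 2/5.
Team B's expected payoff is 14·2/5 + 1·3/5 = 31/5.

31/5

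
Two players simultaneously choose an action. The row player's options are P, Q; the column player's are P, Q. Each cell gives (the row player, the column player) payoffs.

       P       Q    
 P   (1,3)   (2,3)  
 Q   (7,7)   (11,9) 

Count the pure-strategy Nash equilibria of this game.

1

Both Q: the row player gets 11 (best alternative 2); the column player gets 9 (best alternative 7). Neither deviates — NE.
Both P is not a NE: the row player would switch to Q (7 > 1).
No other cell survives both best-response checks, so there is 1 pure NE.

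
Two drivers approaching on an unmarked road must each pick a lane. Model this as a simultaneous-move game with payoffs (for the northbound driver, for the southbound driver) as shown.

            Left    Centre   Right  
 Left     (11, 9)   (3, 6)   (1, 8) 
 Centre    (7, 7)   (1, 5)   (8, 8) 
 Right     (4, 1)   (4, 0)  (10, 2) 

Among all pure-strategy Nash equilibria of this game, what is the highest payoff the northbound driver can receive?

11

Both Left is a pure NE (the northbound driver: 11 ≥ 7; the southbound driver: 9 ≥ 8). The northbound driver gets 11.
Both Right is a pure NE (the northbound driver: 10 ≥ 8; the southbound driver: 2 ≥ 1). The northbound driver gets 10.
Every other cell has a profitable deviation for at least one player. Highest of {11, 10} is 11.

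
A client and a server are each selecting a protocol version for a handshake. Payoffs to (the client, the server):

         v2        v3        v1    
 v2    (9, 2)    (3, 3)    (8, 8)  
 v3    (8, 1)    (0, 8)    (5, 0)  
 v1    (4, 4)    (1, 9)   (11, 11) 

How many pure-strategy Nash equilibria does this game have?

1

Both v1: the client gets 11 (best alternative 8); the server gets 11 (best alternative 9). Neither deviates — NE.
Both v3 is not a NE: the client would switch to v2 (3 > 0).
No other cell survives both best-response checks, so there is 1 pure NE.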